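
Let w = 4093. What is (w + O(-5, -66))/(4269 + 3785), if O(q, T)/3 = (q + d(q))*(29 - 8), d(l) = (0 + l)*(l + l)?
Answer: 3464/4027 ≈ 0.86019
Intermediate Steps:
d(l) = 2*l**2 (d(l) = l*(2*l) = 2*l**2)
O(q, T) = 63*q + 126*q**2 (O(q, T) = 3*((q + 2*q**2)*(29 - 8)) = 3*((q + 2*q**2)*21) = 3*(21*q + 42*q**2) = 63*q + 126*q**2)
(w + O(-5, -66))/(4269 + 3785) = (4093 + 63*(-5)*(1 + 2*(-5)))/(4269 + 3785) = (4093 + 63*(-5)*(1 - 10))/8054 = (4093 + 63*(-5)*(-9))*(1/8054) = (4093 + 2835)*(1/8054) = 6928*(1/8054) = 3464/4027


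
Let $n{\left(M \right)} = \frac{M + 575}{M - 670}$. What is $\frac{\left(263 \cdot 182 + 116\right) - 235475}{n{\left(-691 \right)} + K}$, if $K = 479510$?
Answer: $- \frac{255177973}{652613226} \approx -0.39101$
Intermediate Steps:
$n{\left(M \right)} = \frac{575 + M}{-670 + M}$
$\frac{\left(263 \cdot 182 + 116\right) - 235475}{n{\left(-691 \right)} + K} = \frac{\left(263 \cdot 182 + 116\right) - 235475}{\frac{575 - 691}{-670 - 691} + 479510} = \frac{\left(47866 + 116\right) - 235475}{\frac{1}{-1361} \left(-116\right) + 479510} = \frac{47982 - 235475}{\left(- \frac{1}{1361}\right) \left(-116\right) + 479510} = - \frac{187493}{\frac{116}{1361} + 479510} = - \frac{187493}{\frac{652613226}{1361}} = \left(-187493\right) \frac{1361}{652613226} = - \frac{255177973}{652613226}$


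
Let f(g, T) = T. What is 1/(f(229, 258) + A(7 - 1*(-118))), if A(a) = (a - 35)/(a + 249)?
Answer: 187/48291 ≈ 0.0038724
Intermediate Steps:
A(a) = (-35 + a)/(249 + a)
1/(f(229, 258) + A(7 - 1*(-118))) = 1/(258 + (-35 + (7 - 1*(-118)))/(249 + (7 - 1*(-118)))) = 1/(258 + (-35 + (7 + 118))/(249 + (7 + 118))) = 1/(258 + (-35 + 125)/(249 + 125)) = 1/(258 + 90/374) = 1/(258 + (1/374)*90) = 1/(258 + 45/187) = 1/(48291/187) = 187/48291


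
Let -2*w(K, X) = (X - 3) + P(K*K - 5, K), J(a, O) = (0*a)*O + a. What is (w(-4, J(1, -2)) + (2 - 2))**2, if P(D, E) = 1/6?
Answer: 121/144 ≈ 0.84028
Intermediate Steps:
P(D, E) = 1/6
J(a, O) = a (J(a, O) = 0*O + a = 0 + a = a)
w(K, X) = 17/12 - X/2 (w(K, X) = -((X - 3) + 1/6)/2 = -((-3 + X) + 1/6)/2 = -(-17/6 + X)/2 = 17/12 - X/2)
(w(-4, J(1, -2)) + (2 - 2))**2 = ((17/12 - 1/2*1) + (2 - 2))**2 = ((17/12 - 1/2) + 0)**2 = (11/12 + 0)**2 = (11/12)**2 = 121/144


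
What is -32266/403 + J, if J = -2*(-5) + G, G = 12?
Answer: -1800/31 ≈ -58.065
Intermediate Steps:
J = 22 (J = -2*(-5) + 12 = 10 + 12 = 22)
-32266/403 + J = -32266/403 + 22 = -146*17/31 + 22 = -2482/31 + 22 = -1800/31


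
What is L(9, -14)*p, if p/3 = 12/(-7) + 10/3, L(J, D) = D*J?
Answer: -612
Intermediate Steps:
p = 34/7 (p = 3*(12/(-7) + 10/3) = 3*(12*(-1/7) + 10*(1/3)) = 3*(-12/7 + 10/3) = 3*(34/21) = 34/7 ≈ 4.8571)
L(9, -14)*p = -14*9*(34/7) = -126*34/7 = -612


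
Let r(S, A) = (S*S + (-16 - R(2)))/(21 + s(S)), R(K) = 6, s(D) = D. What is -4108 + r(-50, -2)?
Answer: -121610/29 ≈ -4193.4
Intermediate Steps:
r(S, A) = (-22 + S²)/(21 + S) (r(S, A) = (S*S + (-16 - 1*6))/(21 + S) = (S² + (-16 - 6))/(21 + S) = (S² - 22)/(21 + S) = (-22 + S²)/(21 + S))
-4108 + r(-50, -2) = -4108 + (-22 + (-50)²)/(21 - 50) = -4108 + (-22 + 2500)/(-29) = -4108 - 1/29*2478 = -4108 - 2478/29 = -121610/29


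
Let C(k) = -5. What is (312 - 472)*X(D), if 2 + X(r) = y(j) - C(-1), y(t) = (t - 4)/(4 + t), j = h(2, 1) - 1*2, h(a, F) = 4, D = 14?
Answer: -1280/3 ≈ -426.67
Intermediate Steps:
j = 2 (j = 4 - 1*2 = 4 - 2 = 2)
y(t) = (-4 + t)/(4 + t)
X(r) = 8/3 (X(r) = -2 + ((-4 + 2)/(4 + 2) - 1*(-5)) = -2 + (-2/6 + 5) = -2 + ((⅙)*(-2) + 5) = -2 + (-⅓ + 5) = -2 + 14/3 = 8/3)
(312 - 472)*X(D) = (312 - 472)*(8/3) = -160*8/3 = -1280/3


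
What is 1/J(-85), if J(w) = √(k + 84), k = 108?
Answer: √3/24 ≈ 0.072169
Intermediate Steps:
J(w) = 8*√3 (J(w) = √(108 + 84) = √192 = 8*√3)
1/J(-85) = 1/(8*√3) = √3/24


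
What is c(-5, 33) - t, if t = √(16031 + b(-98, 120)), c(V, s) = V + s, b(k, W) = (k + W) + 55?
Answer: 28 - 2*√4027 ≈ -98.917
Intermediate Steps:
b(k, W) = 55 + W + k (b(k, W) = (W + k) + 55 = 55 + W + k)
t = 2*√4027 (t = √(16031 + (55 + 120 - 98)) = √(16031 + 77) = √16108 = 2*√4027 ≈ 126.92)
c(-5, 33) - t = (-5 + 33) - 2*√4027 = 28 - 2*√4027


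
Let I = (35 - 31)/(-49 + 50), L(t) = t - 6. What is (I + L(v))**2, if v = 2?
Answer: 0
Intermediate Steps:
L(t) = -6 + t
I = 4 (I = 4/1 = 4*1 = 4)
(I + L(v))**2 = (4 + (-6 + 2))**2 = (4 - 4)**2 = 0**2 = 0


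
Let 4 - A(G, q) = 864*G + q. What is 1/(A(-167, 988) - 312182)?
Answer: -1/168878 ≈ -5.9214e-6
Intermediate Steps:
A(G, q) = 4 - q - 864*G (A(G, q) = 4 - (864*G + q) = 4 - (q + 864*G) = 4 + (-q - 864*G) = 4 - q - 864*G)
1/(A(-167, 988) - 312182) = 1/((4 - 1*988 - 864*(-167)) - 312182) = 1/((4 - 988 + 144288) - 312182) = 1/(143304 - 312182) = 1/(-168878) = -1/168878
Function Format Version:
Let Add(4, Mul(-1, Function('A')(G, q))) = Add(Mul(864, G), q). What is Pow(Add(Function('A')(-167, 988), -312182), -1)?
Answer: Rational(-1, 168878) ≈ -5.9214e-6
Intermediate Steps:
Function('A')(G, q) = Add(4, Mul(-1, q), Mul(-864, G)) (Function('A')(G, q) = Add(4, Mul(-1, Add(Mul(864, G), q))) = Add(4, Mul(-1, Add(q, Mul(864, G)))) = Add(4, Add(Mul(-1, q), Mul(-864, G))) = Add(4, Mul(-1, q), Mul(-864, G)))
Pow(Add(Function('A')(-167, 988), -312182), -1) = Pow(Add(Add(4, Mul(-1, 988), Mul(-864, -167)), -312182), -1) = Pow(Add(Add(4, -988, 144288), -312182), -1) = Pow(Add(143304, -312182), -1) = Pow(-168878, -1) = Rational(-1, 168878)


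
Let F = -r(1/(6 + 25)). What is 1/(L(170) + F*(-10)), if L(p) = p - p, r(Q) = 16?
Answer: 1/160 ≈ 0.0062500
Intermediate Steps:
L(p) = 0
F = -16 (F = -1*16 = -16)
1/(L(170) + F*(-10)) = 1/(0 - 16*(-10)) = 1/(0 + 160) = 1/160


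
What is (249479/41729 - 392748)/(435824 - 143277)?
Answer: -16388731813/12207693763 ≈ -1.3425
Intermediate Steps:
(249479/41729 - 392748)/(435824 - 143277) = (249479*(1/41729) - 392748)/292547 = (249479/41729 - 392748)*(1/292547) = -16388731813/41729*1/292547 = -16388731813/12207693763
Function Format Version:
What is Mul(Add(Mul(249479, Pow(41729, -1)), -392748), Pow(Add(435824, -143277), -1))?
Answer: Rational(-16388731813, 12207693763) ≈ -1.3425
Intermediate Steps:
Mul(Add(Mul(249479, Pow(41729, -1)), -392748), Pow(Add(435824, -143277), -1)) = Mul(Add(Mul(249479, Rational(1, 41729)), -392748), Pow(292547, -1)) = Mul(Add(Rational(249479, 41729), -392748), Rational(1, 292547)) = Mul(Rational(-16388731813, 41729), Rational(1, 292547)) = Rational(-16388731813, 12207693763)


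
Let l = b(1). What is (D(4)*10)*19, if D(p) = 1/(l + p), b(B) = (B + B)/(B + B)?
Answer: 38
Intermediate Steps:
b(B) = 1 (b(B) = (2*B)/((2*B)) = (2*B)*(1/(2*B)) = 1)
l = 1
D(p) = 1/(1 + p)
(D(4)*10)*19 = (10/(1 + 4))*19 = (10/5)*19 = ((1/5)*10)*19 = 2*19 = 38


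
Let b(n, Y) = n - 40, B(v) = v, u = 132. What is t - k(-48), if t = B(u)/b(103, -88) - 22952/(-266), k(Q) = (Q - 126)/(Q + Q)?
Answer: 29087/336 ≈ 86.568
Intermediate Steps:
b(n, Y) = -40 + n
k(Q) = (-126 + Q)/(2*Q) (k(Q) = (-126 + Q)/((2*Q)) = (-126 + Q)*(1/(2*Q)) = (-126 + Q)/(2*Q))
t = 1856/21 (t = 132/(-40 + 103) - 22952/(-266) = 132/63 - 22952*(-1/266) = 132*(1/63) + 604/7 = 44/21 + 604/7 = 1856/21 ≈ 88.381)
t - k(-48) = 1856/21 - (-126 - 48)/(2*(-48)) = 1856/21 - (-1)*(-174)/(2*48) = 1856/21 - 1*29/16 = 1856/21 - 29/16 = 29087/336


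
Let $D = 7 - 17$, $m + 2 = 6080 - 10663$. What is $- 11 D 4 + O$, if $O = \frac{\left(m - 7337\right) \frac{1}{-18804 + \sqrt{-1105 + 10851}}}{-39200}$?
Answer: $\frac{762319896497339}{1732545283000} - \frac{5961 \sqrt{9746}}{6930181132000} \approx 440.0$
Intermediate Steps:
$m = -4585$ ($m = -2 + \left(6080 - 10663\right) = -2 - 4583 = -4585$)
$D = -10$ ($D = 7 - 17 = -10$)
$O = \frac{5961}{19600 \left(-18804 + \sqrt{9746}\right)}$ ($O = \frac{\left(-4585 - 7337\right) \frac{1}{-18804 + \sqrt{-1105 + 10851}}}{-39200} = - \frac{11922}{-18804 + \sqrt{9746}} \left(- \frac{1}{39200}\right) = \frac{5961}{19600 \left(-18804 + \sqrt{9746}\right)} \approx -1.6259 \cdot 10^{-5}$)
$- 11 D 4 + O = \left(-11\right) \left(-10\right) 4 - \left(\frac{28022661}{1732545283000} + \frac{5961 \sqrt{9746}}{6930181132000}\right) = 110 \cdot 4 - \left(\frac{28022661}{1732545283000} + \frac{5961 \sqrt{9746}}{6930181132000}\right) = 440 - \left(\frac{28022661}{1732545283000} + \frac{5961 \sqrt{9746}}{6930181132000}\right) = \frac{762319896497339}{1732545283000} - \frac{5961 \sqrt{9746}}{6930181132000}$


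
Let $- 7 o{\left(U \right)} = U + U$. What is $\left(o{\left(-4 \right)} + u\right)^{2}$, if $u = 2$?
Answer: $\frac{484}{49} \approx 9.8775$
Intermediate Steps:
$o{\left(U \right)} = - \frac{2 U}{7}$ ($o{\left(U \right)} = - \frac{U + U}{7} = - \frac{2 U}{7}$)
$\left(o{\left(-4 \right)} + u\right)^{2} = \left(\left(- \frac{2}{7}\right) \left(-4\right) + 2\right)^{2} = \left(\frac{8}{7} + 2\right)^{2} = \left(\frac{22}{7}\right)^{2} = \frac{484}{49}$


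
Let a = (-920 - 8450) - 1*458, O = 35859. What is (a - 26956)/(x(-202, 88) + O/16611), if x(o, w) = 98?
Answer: -203673008/554579 ≈ -367.26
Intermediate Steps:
a = -9828 (a = -9370 - 458 = -9828)
(a - 26956)/(x(-202, 88) + O/16611) = (-9828 - 26956)/(98 + 35859/16611) = -36784/(98 + 35859*(1/16611)) = -36784/(98 + 11953/5537) = -36784/554579/5537 = -36784*5537/554579 = -203673008/554579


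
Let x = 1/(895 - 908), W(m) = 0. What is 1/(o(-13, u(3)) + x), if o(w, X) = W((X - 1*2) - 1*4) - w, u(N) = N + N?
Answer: 13/168 ≈ 0.077381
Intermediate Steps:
u(N) = 2*N
o(w, X) = -w (o(w, X) = 0 - w = -w)
x = -1/13 (x = 1/(-13) = -1/13 ≈ -0.076923)
1/(o(-13, u(3)) + x) = 1/(-1*(-13) - 1/13) = 1/(13 - 1/13) = 1/(168/13) = 13/168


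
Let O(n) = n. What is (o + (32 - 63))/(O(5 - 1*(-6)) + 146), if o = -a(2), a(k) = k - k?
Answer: -31/157 ≈ -0.19745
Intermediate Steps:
a(k) = 0
o = 0 (o = -1*0 = 0)
(o + (32 - 63))/(O(5 - 1*(-6)) + 146) = (0 + (32 - 63))/((5 - 1*(-6)) + 146) = (0 - 31)/((5 + 6) + 146) = -31/(11 + 146) = -31/157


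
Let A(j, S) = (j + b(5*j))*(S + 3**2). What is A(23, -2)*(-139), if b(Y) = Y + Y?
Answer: -246169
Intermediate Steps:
b(Y) = 2*Y
A(j, S) = 11*j*(9 + S) (A(j, S) = (j + 2*(5*j))*(S + 3**2) = (j + 10*j)*(S + 9) = (11*j)*(9 + S) = 11*j*(9 + S))
A(23, -2)*(-139) = (11*23*(9 - 2))*(-139) = (11*23*7)*(-139) = 1771*(-139) = -246169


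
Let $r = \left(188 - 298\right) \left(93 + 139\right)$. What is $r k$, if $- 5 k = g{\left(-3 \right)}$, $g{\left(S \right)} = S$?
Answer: $-15312$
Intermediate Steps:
$r = -25520$ ($r = \left(-110\right) 232 = -25520$)
$k = \frac{3}{5}$ ($k = \left(- \frac{1}{5}\right) \left(-3\right) = \frac{3}{5} \approx 0.6$)
$r k = \left(-25520\right) \frac{3}{5} = -15312$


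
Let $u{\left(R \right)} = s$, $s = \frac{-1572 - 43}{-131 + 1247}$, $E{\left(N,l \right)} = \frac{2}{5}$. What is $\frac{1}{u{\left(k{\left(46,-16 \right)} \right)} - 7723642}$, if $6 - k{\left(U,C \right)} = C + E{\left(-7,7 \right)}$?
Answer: $- \frac{1116}{8619586087} \approx -1.2947 \cdot 10^{-7}$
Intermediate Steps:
$E{\left(N,l \right)} = \frac{2}{5}$ ($E{\left(N,l \right)} = 2 \cdot \frac{1}{5} = \frac{2}{5}$)
$k{\left(U,C \right)} = \frac{28}{5} - C$ ($k{\left(U,C \right)} = 6 - \left(C + \frac{2}{5}\right) = 6 - \left(\frac{2}{5} + C\right) = \frac{28}{5} - C$)
$s = - \frac{1615}{1116} \approx -1.4471$
$u{\left(R \right)} = - \frac{1615}{1116}$
$\frac{1}{u{\left(k{\left(46,-16 \right)} \right)} - 7723642} = \frac{1}{- \frac{1615}{1116} - 7723642} = \frac{1}{- \frac{8619586087}{1116}} = - \frac{1116}{8619586087}$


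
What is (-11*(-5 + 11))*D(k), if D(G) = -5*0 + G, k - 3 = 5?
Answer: -528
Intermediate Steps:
k = 8 (k = 3 + 5 = 8)
D(G) = G (D(G) = 0 + G = G)
(-11*(-5 + 11))*D(k) = -11*(-5 + 11)*8 = -11*6*8 = -66*8 = -528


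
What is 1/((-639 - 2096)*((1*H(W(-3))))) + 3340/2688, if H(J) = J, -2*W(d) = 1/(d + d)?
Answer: 2275661/1837920 ≈ 1.2382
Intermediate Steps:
W(d) = -1/(4*d) (W(d) = -1/(2*(d + d)) = -1/(2*d)/2 = -1/(4*d))
1/((-639 - 2096)*((1*H(W(-3))))) + 3340/2688 = 1/((-639 - 2096)*((1*(-1/4/(-3))))) + 3340/2688 = 1/((-2735)*((1*(-1/4*(-1/3))))) + 3340*(1/2688) = -1/(2735*(1*(1/12))) + 835/672 = -1/(2735*1/12) + 835/672 = -1/2735*12 + 835/672 = -12/2735 + 835/672 = 2275661/1837920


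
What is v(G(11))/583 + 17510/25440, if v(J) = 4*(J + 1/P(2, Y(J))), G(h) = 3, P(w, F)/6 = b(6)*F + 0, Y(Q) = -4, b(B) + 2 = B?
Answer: 19835/27984 ≈ 0.70880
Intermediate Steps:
b(B) = -2 + B
P(w, F) = 24*F (P(w, F) = 6*((-2 + 6)*F + 0) = 6*(4*F + 0) = 6*(4*F) = 24*F)
v(J) = -1/24 + 4*J (v(J) = 4*(J + 1/(24*(-4))) = 4*(J + 1/(-96)) = 4*(J - 1/96) = 4*(-1/96 + J) = -1/24 + 4*J)
v(G(11))/583 + 17510/25440 = (-1/24 + 4*3)/583 + 17510/25440 = (-1/24 + 12)*(1/583) + 17510*(1/25440) = (287/24)*(1/583) + 1751/2544 = 287/13992 + 1751/2544 = 19835/27984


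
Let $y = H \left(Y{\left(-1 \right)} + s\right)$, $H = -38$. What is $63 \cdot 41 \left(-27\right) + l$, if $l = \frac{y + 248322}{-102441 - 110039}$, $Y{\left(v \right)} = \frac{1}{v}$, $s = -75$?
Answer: $- \frac{1481881889}{21248} \approx -69742.0$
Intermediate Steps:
$y = 2888$ ($y = - 38 \left(\frac{1}{-1} - 75\right) = - 38 \left(-1 - 75\right) = \left(-38\right) \left(-76\right) = 2888$)
$l = - \frac{25121}{21248}$ ($l = \frac{2888 + 248322}{-102441 - 110039} = \frac{251210}{-212480} = 251210 \left(- \frac{1}{212480}\right) = - \frac{25121}{21248} \approx -1.1823$)
$63 \cdot 41 \left(-27\right) + l = 63 \cdot 41 \left(-27\right) - \frac{25121}{21248} = 2583 \left(-27\right) - \frac{25121}{21248} = -69741 - \frac{25121}{21248} = - \frac{1481881889}{21248}$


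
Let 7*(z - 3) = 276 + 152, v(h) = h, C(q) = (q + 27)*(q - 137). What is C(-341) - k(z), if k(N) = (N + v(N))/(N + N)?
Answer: 150091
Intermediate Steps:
C(q) = (-137 + q)*(27 + q) (C(q) = (27 + q)*(-137 + q) = (-137 + q)*(27 + q))
z = 449/7 (z = 3 + (276 + 152)/7 = 3 + (⅐)*428 = 3 + 428/7 = 449/7 ≈ 64.143)
k(N) = 1 (k(N) = (N + N)/(N + N) = (2*N)/((2*N)) = (2*N)*(1/(2*N)) = 1)
C(-341) - k(z) = (-3699 + (-341)² - 110*(-341)) - 1*1 = (-3699 + 116281 + 37510) - 1 = 150092 - 1 = 150091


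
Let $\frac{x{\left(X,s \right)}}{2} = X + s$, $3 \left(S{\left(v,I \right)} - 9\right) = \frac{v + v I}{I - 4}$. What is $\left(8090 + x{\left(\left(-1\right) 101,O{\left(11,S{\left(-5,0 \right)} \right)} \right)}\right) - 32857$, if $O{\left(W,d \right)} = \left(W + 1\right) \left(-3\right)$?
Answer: $-25041$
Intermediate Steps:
$S{\left(v,I \right)} = 9 + \frac{v + I v}{3 \left(-4 + I\right)}$ ($S{\left(v,I \right)} = 9 + \frac{\left(v + v I\right) \frac{1}{I - 4}}{3} = 9 + \frac{\left(v + I v\right) \frac{1}{-4 + I}}{3} = 9 + \frac{\frac{1}{-4 + I} \left(v + I v\right)}{3} = 9 + \frac{v + I v}{3 \left(-4 + I\right)}$)
$O{\left(W,d \right)} = -3 - 3 W$ ($O{\left(W,d \right)} = \left(1 + W\right) \left(-3\right) = -3 - 3 W$)
$x{\left(X,s \right)} = 2 X + 2 s$ ($x{\left(X,s \right)} = 2 \left(X + s\right) = 2 X + 2 s$)
$\left(8090 + x{\left(\left(-1\right) 101,O{\left(11,S{\left(-5,0 \right)} \right)} \right)}\right) - 32857 = \left(8090 + \left(2 \left(\left(-1\right) 101\right) + 2 \left(-3 - 33\right)\right)\right) - 32857 = \left(8090 + \left(2 \left(-101\right) + 2 \left(-3 - 33\right)\right)\right) - 32857 = \left(8090 + \left(-202 + 2 \left(-36\right)\right)\right) - 32857 = \left(8090 - 274\right) - 32857 = 7816 - 32857 = -25041$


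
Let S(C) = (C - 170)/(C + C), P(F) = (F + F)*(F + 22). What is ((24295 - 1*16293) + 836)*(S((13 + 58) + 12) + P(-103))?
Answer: 12239697591/83 ≈ 1.4747e+8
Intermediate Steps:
P(F) = 2*F*(22 + F) (P(F) = (2*F)*(22 + F) = 2*F*(22 + F))
S(C) = (-170 + C)/(2*C) (S(C) = (-170 + C)/((2*C)) = (-170 + C)*(1/(2*C)) = (-170 + C)/(2*C))
((24295 - 1*16293) + 836)*(S((13 + 58) + 12) + P(-103)) = ((24295 - 1*16293) + 836)*((-170 + ((13 + 58) + 12))/(2*((13 + 58) + 12)) + 2*(-103)*(22 - 103)) = ((24295 - 16293) + 836)*((-170 + (71 + 12))/(2*(71 + 12)) + 2*(-103)*(-81)) = (8002 + 836)*((½)*(-170 + 83)/83 + 16686) = 8838*((½)*(1/83)*(-87) + 16686) = 8838*(-87/166 + 16686) = 8838*(2769789/166) = 12239697591/83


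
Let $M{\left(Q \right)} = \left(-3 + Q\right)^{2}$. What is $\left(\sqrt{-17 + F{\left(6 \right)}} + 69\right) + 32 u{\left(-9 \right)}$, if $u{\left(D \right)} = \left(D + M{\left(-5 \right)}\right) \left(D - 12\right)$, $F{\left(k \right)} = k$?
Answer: $-36891 + i \sqrt{11} \approx -36891.0 + 3.3166 i$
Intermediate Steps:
$u{\left(D \right)} = \left(-12 + D\right) \left(64 + D\right)$ ($u{\left(D \right)} = \left(D + \left(-3 - 5\right)^{2}\right) \left(D - 12\right) = \left(D + \left(-8\right)^{2}\right) \left(-12 + D\right) = \left(D + 64\right) \left(-12 + D\right) = \left(64 + D\right) \left(-12 + D\right) = \left(-12 + D\right) \left(64 + D\right)$)
$\left(\sqrt{-17 + F{\left(6 \right)}} + 69\right) + 32 u{\left(-9 \right)} = \left(\sqrt{-17 + 6} + 69\right) + 32 \left(-768 + \left(-9\right)^{2} + 52 \left(-9\right)\right) = \left(\sqrt{-11} + 69\right) + 32 \left(-768 + 81 - 468\right) = \left(i \sqrt{11} + 69\right) + 32 \left(-1155\right) = \left(69 + i \sqrt{11}\right) - 36960 = -36891 + i \sqrt{11}$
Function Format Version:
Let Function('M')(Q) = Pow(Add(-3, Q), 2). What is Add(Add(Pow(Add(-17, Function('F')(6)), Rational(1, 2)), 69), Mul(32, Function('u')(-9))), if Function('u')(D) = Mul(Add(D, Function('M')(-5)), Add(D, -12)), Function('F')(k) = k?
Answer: Add(-36891, Mul(I, Pow(11, Rational(1, 2)))) ≈ Add(-36891., Mul(3.3166, I))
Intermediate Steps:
Function('u')(D) = Mul(Add(-12, D), Add(64, D)) (Function('u')(D) = Mul(Add(D, Pow(Add(-3, -5), 2)), Add(D, -12)) = Mul(Add(D, Pow(-8, 2)), Add(-12, D)) = Mul(Add(D, 64), Add(-12, D)) = Mul(Add(64, D), Add(-12, D)) = Mul(Add(-12, D), Add(64, D)))
Add(Add(Pow(Add(-17, Function('F')(6)), Rational(1, 2)), 69), Mul(32, Function('u')(-9))) = Add(Add(Pow(Add(-17, 6), Rational(1, 2)), 69), Mul(32, Add(-768, Pow(-9, 2), Mul(52, -9)))) = Add(Add(Pow(-11, Rational(1, 2)), 69), Mul(32, Add(-768, 81, -468))) = Add(Add(Mul(I, Pow(11, Rational(1, 2))), 69), Mul(32, -1155)) = Add(Add(69, Mul(I, Pow(11, Rational(1, 2)))), -36960) = Add(-36891, Mul(I, Pow(11, Rational(1, 2))))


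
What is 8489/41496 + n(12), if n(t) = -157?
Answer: -500491/3192 ≈ -156.80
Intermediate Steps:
8489/41496 + n(12) = 8489/41496 - 157 = 8489*(1/41496) - 157 = 653/3192 - 157 = -500491/3192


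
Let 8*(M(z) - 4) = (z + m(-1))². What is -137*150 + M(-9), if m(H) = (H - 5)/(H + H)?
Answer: -41083/2 ≈ -20542.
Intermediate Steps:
m(H) = (-5 + H)/(2*H) (m(H) = (-5 + H)/((2*H)) = (-5 + H)*(1/(2*H)) = (-5 + H)/(2*H))
M(z) = 4 + (3 + z)²/8 (M(z) = 4 + (z + (½)*(-5 - 1)/(-1))²/8 = 4 + (z + (½)*(-1)*(-6))²/8 = 4 + (z + 3)²/8 = 4 + (3 + z)²/8)
-137*150 + M(-9) = -137*150 + (4 + (3 - 9)²/8) = -20550 + (4 + (⅛)*(-6)²) = -20550 + (4 + (⅛)*36) = -20550 + (4 + 9/2) = -20550 + 17/2 = -41083/2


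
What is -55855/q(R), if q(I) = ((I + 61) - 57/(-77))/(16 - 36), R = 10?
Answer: 21504175/1381 ≈ 15571.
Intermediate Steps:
q(I) = -2377/770 - I/20 (q(I) = ((61 + I) - 57*(-1/77))/(-20) = ((61 + I) + 57/77)*(-1/20) = (4754/77 + I)*(-1/20) = -2377/770 - I/20)
-55855/q(R) = -55855/(-2377/770 - 1/20*10) = -55855/(-2377/770 - 1/2) = -55855/(-1381/385) = -55855*(-385/1381) = 21504175/1381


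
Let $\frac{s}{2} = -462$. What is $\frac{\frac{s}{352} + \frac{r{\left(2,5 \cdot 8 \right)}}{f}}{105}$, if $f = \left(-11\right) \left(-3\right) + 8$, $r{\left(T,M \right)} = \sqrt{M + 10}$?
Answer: $- \frac{1}{40} + \frac{\sqrt{2}}{861} \approx -0.023357$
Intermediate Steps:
$s = -924$ ($s = 2 \left(-462\right) = -924$)
$r{\left(T,M \right)} = \sqrt{10 + M}$
$f = 41$ ($f = 33 + 8 = 41$)
$\frac{\frac{s}{352} + \frac{r{\left(2,5 \cdot 8 \right)}}{f}}{105} = \frac{- \frac{924}{352} + \frac{\sqrt{10 + 5 \cdot 8}}{41}}{105} = \left(\left(-924\right) \frac{1}{352} + \sqrt{10 + 40} \cdot \frac{1}{41}\right) \frac{1}{105} = \left(- \frac{21}{8} + \sqrt{50} \cdot \frac{1}{41}\right) \frac{1}{105} = \left(- \frac{21}{8} + 5 \sqrt{2} \cdot \frac{1}{41}\right) \frac{1}{105} = \left(- \frac{21}{8} + \frac{5 \sqrt{2}}{41}\right) \frac{1}{105} = - \frac{1}{40} + \frac{\sqrt{2}}{861}$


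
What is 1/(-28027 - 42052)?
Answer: -1/70079 ≈ -1.4270e-5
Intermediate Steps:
1/(-28027 - 42052) = 1/(-70079) = -1/70079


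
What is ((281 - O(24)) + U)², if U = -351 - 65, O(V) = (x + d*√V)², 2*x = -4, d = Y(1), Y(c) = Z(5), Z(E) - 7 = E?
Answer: 12979321 - 690240*√6 ≈ 1.1289e+7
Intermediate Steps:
Z(E) = 7 + E
Y(c) = 12 (Y(c) = 7 + 5 = 12)
d = 12
x = -2 (x = (½)*(-4) = -2)
O(V) = (-2 + 12*√V)²
U = -416
((281 - O(24)) + U)² = ((281 - 4*(-1 + 6*√24)²) - 416)² = ((281 - 4*(-1 + 6*(2*√6))²) - 416)² = ((281 - 4*(-1 + 12*√6)²) - 416)² = (-135 - 4*(-1 + 12*√6)²)²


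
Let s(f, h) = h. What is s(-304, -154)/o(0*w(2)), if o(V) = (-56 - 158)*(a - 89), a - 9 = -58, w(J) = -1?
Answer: -77/14766 ≈ -0.0052147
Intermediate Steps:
a = -49 (a = 9 - 58 = -49)
o(V) = 29532 (o(V) = (-56 - 158)*(-49 - 89) = -214*(-138) = 29532)
s(-304, -154)/o(0*w(2)) = -154/29532 = -154*1/29532 = -77/14766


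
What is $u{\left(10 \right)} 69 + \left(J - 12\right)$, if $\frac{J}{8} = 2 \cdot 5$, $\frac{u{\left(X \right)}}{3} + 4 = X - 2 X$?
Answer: $-2830$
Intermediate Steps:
$u{\left(X \right)} = -12 - 3 X$ ($u{\left(X \right)} = -12 + 3 \left(X - 2 X\right) = -12 + 3 \left(- X\right) = -12 - 3 X$)
$J = 80$ ($J = 8 \cdot 2 \cdot 5 = 8 \cdot 10 = 80$)
$u{\left(10 \right)} 69 + \left(J - 12\right) = \left(-12 - 30\right) 69 + \left(80 - 12\right) = \left(-42\right) 69 + 68 = -2898 + 68 = -2830$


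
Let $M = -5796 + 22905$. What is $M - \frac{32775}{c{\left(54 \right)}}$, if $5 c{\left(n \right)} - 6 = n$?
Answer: $\frac{57511}{4} \approx 14378.0$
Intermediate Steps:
$c{\left(n \right)} = \frac{6}{5} + \frac{n}{5}$
$M = 17109$
$M - \frac{32775}{c{\left(54 \right)}} = 17109 - \frac{32775}{\frac{6}{5} + \frac{1}{5} \cdot 54} = 17109 - \frac{32775}{\frac{6}{5} + \frac{54}{5}} = 17109 - \frac{32775}{12} = 17109 - \frac{10925}{4} = \frac{57511}{4}$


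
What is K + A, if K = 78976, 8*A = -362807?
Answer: 269001/8 ≈ 33625.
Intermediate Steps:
A = -362807/8 (A = (⅛)*(-362807) = -362807/8 ≈ -45351.)
K + A = 78976 - 362807/8 = 269001/8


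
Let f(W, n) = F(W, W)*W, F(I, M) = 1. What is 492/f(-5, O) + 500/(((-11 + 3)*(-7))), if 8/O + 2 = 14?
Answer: -6263/70 ≈ -89.471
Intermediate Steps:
O = ⅔ (O = 8/(-2 + 14) = 8/12 = 8*(1/12) = ⅔ ≈ 0.66667)
f(W, n) = W (f(W, n) = 1*W = W)
492/f(-5, O) + 500/(((-11 + 3)*(-7))) = 492/(-5) + 500/(((-11 + 3)*(-7))) = 492*(-⅕) + 500/((-8*(-7))) = -492/5 + 500/56 = -492/5 + 500*(1/56) = -492/5 + 125/14 = -6263/70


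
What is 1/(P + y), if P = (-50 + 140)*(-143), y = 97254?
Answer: 1/84384 ≈ 1.1851e-5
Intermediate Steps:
P = -12870 (P = 90*(-143) = -12870)
1/(P + y) = 1/(-12870 + 97254) = 1/84384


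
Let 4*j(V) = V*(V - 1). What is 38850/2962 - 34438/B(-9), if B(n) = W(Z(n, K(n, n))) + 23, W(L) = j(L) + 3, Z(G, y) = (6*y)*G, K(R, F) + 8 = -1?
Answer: 2188338119/174620267 ≈ 12.532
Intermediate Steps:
K(R, F) = -9 (K(R, F) = -8 - 1 = -9)
j(V) = V*(-1 + V)/4 (j(V) = (V*(V - 1))/4 = (V*(-1 + V))/4 = V*(-1 + V)/4)
Z(G, y) = 6*G*y
W(L) = 3 + L*(-1 + L)/4 (W(L) = L*(-1 + L)/4 + 3 = 3 + L*(-1 + L)/4)
B(n) = 26 - 27*n*(-1 - 54*n)/2 (B(n) = (3 + (6*n*(-9))*(-1 + 6*n*(-9))/4) + 23 = (3 + (-54*n)*(-1 - 54*n)/4) + 23 = (3 - 27*n*(-1 - 54*n)/2) + 23 = 26 - 27*n*(-1 - 54*n)/2)
38850/2962 - 34438/B(-9) = 38850/2962 - 34438/(26 + 729*(-9)² + (27/2)*(-9)) = 38850*(1/2962) - 34438/(26 + 729*81 - 243/2) = 19425/1481 - 34438/(26 + 59049 - 243/2) = 19425/1481 - 34438/117907/2 = 19425/1481 - 34438*2/117907 = 19425/1481 - 68876/117907 = 2188338119/174620267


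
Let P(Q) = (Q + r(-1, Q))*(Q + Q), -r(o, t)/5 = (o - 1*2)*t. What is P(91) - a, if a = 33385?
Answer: 231607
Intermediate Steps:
r(o, t) = -5*t*(-2 + o) (r(o, t) = -5*(o - 1*2)*t = -5*(o - 2)*t = -5*(-2 + o)*t = -5*t*(-2 + o))
P(Q) = 32*Q² (P(Q) = (Q + 5*Q*(2 - 1*(-1)))*(Q + Q) = (Q + 5*Q*(2 + 1))*(2*Q) = (Q + 5*Q*3)*(2*Q) = (Q + 15*Q)*(2*Q) = (16*Q)*(2*Q) = 32*Q²)
P(91) - a = 32*91² - 1*33385 = 32*8281 - 33385 = 264992 - 33385 = 231607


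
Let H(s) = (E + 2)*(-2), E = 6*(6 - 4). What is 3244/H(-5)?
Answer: -811/7 ≈ -115.86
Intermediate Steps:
E = 12 (E = 6*2 = 12)
H(s) = -28 (H(s) = (12 + 2)*(-2) = 14*(-2) = -28)
3244/H(-5) = 3244/(-28) = 3244*(-1/28) = -811/7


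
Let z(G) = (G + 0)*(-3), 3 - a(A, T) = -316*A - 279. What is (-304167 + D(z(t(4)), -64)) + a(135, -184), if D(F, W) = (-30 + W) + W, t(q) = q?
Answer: -261383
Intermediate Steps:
a(A, T) = 282 + 316*A (a(A, T) = 3 - (-316*A - 279) = 3 - (-279 - 316*A) = 3 + (279 + 316*A) = 282 + 316*A)
z(G) = -3*G (z(G) = G*(-3) = -3*G)
D(F, W) = -30 + 2*W
(-304167 + D(z(t(4)), -64)) + a(135, -184) = (-304167 + (-30 + 2*(-64))) + (282 + 316*135) = (-304167 + (-30 - 128)) + (282 + 42660) = (-304167 - 158) + 42942 = -304325 + 42942 = -261383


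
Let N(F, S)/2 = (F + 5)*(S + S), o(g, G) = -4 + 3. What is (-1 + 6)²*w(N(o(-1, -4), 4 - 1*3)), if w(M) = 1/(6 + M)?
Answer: 25/22 ≈ 1.1364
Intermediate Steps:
o(g, G) = -1
N(F, S) = 4*S*(5 + F) (N(F, S) = 2*((F + 5)*(S + S)) = 2*((5 + F)*(2*S)) = 2*(2*S*(5 + F)) = 4*S*(5 + F))
(-1 + 6)²*w(N(o(-1, -4), 4 - 1*3)) = (-1 + 6)²/(6 + 4*(4 - 1*3)*(5 - 1)) = 5²/(6 + 4*(4 - 3)*4) = 25/(6 + 4*1*4) = 25/(6 + 16) = 25/22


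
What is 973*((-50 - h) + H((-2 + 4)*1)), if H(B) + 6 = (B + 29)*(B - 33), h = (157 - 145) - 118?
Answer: -886403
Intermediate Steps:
h = -106 (h = 12 - 118 = -106)
H(B) = -6 + (-33 + B)*(29 + B) (H(B) = -6 + (B + 29)*(B - 33) = -6 + (29 + B)*(-33 + B) = -6 + (-33 + B)*(29 + B))
973*((-50 - h) + H((-2 + 4)*1)) = 973*((-50 - 1*(-106)) + (-963 + ((-2 + 4)*1)² - 4*(-2 + 4))) = 973*((-50 + 106) + (-963 + (2*1)² - 8)) = 973*(56 + (-963 + 2² - 4*2)) = 973*(56 + (-963 + 4 - 8)) = 973*(56 - 967) = 973*(-911) = -886403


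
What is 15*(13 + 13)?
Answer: 390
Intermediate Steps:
15*(13 + 13) = 15*26 = 390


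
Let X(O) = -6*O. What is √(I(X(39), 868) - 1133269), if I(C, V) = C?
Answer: I*√1133503 ≈ 1064.7*I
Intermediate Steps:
√(I(X(39), 868) - 1133269) = √(-6*39 - 1133269) = √(-234 - 1133269) = √(-1133503) = I*√1133503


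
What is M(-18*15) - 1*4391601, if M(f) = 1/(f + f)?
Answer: -2371464541/540 ≈ -4.3916e+6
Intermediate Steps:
M(f) = 1/(2*f)
M(-18*15) - 1*4391601 = 1/(2*((-18*15))) - 1*4391601 = (½)/(-270) - 4391601 = (½)*(-1/270) - 4391601 = -1/540 - 4391601 = -2371464541/540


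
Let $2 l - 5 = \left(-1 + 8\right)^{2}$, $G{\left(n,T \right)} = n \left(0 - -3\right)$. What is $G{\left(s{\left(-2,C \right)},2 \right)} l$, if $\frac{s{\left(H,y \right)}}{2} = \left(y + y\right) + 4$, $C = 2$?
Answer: $1296$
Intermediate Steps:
$s{\left(H,y \right)} = 8 + 4 y$ ($s{\left(H,y \right)} = 2 \left(\left(y + y\right) + 4\right) = 2 \left(2 y + 4\right) = 2 \left(4 + 2 y\right) = 8 + 4 y$)
$G{\left(n,T \right)} = 3 n$ ($G{\left(n,T \right)} = n \left(0 + 3\right) = n 3 = 3 n$)
$l = 27$ ($l = \frac{5}{2} + \frac{\left(-1 + 8\right)^{2}}{2} = \frac{5}{2} + \frac{7^{2}}{2} = \frac{5}{2} + \frac{1}{2} \cdot 49 = \frac{5}{2} + \frac{49}{2} = 27$)
$G{\left(s{\left(-2,C \right)},2 \right)} l = 3 \left(8 + 4 \cdot 2\right) 27 = 3 \left(8 + 8\right) 27 = 3 \cdot 16 \cdot 27 = 48 \cdot 27 = 1296$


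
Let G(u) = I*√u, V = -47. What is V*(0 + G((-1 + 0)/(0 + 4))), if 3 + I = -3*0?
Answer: 141*I/2 ≈ 70.5*I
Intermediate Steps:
I = -3 (I = -3 - 3*0 = -3 + 0 = -3)
G(u) = -3*√u
V*(0 + G((-1 + 0)/(0 + 4))) = -47*(0 - 3*√(-1 + 0)/√(0 + 4)) = -47*(0 - 3*I/2) = -(-141)*I/2 = 141*I/2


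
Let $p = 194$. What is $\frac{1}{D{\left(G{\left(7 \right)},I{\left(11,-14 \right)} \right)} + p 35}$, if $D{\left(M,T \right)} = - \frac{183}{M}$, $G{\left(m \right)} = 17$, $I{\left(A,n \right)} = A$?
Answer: $\frac{17}{115247} \approx 0.00014751$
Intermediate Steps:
$\frac{1}{D{\left(G{\left(7 \right)},I{\left(11,-14 \right)} \right)} + p 35} = \frac{1}{- \frac{183}{17} + 194 \cdot 35} = \frac{1}{\left(-183\right) \frac{1}{17} + 6790} = \frac{1}{- \frac{183}{17} + 6790} = \frac{1}{\frac{115247}{17}} = \frac{17}{115247}$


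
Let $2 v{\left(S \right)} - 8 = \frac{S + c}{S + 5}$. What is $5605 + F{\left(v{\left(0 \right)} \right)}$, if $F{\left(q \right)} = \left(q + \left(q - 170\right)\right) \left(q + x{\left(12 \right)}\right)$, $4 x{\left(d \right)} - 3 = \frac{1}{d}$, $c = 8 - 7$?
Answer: $\frac{5780279}{1200} \approx 4816.9$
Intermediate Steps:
$c = 1$ ($c = 8 - 7 = 1$)
$x{\left(d \right)} = \frac{3}{4} + \frac{1}{4 d}$
$v{\left(S \right)} = 4 + \frac{1 + S}{2 \left(5 + S\right)}$ ($v{\left(S \right)} = 4 + \frac{\left(S + 1\right) \frac{1}{S + 5}}{2} = 4 + \frac{\left(1 + S\right) \frac{1}{5 + S}}{2} = 4 + \frac{\frac{1}{5 + S} \left(1 + S\right)}{2} = 4 + \frac{1 + S}{2 \left(5 + S\right)}$)
$F{\left(q \right)} = \left(-170 + 2 q\right) \left(\frac{37}{48} + q\right)$ ($F{\left(q \right)} = \left(q + \left(q - 170\right)\right) \left(q + \frac{1 + 3 \cdot 12}{4 \cdot 12}\right) = \left(q + \left(-170 + q\right)\right) \left(q + \frac{1}{4} \cdot \frac{1}{12} \left(1 + 36\right)\right) = \left(-170 + 2 q\right) \left(q + \frac{1}{4} \cdot \frac{1}{12} \cdot 37\right) = \left(-170 + 2 q\right) \left(q + \frac{37}{48}\right) = \left(-170 + 2 q\right) \left(\frac{37}{48} + q\right)$)
$5605 + F{\left(v{\left(0 \right)} \right)} = 5605 - \left(\frac{3145}{24} - 2 \frac{\left(41 + 9 \cdot 0\right)^{2}}{4 \left(5 + 0\right)^{2}} + \frac{4043}{24} \cdot \frac{1}{2} \frac{1}{5 + 0} \left(41 + 9 \cdot 0\right)\right) = 5605 - \left(\frac{3145}{24} - 2 \frac{\left(41 + 0\right)^{2}}{100} + \frac{4043}{24} \cdot \frac{1}{2} \cdot \frac{1}{5} \left(41 + 0\right)\right) = 5605 - \left(\frac{3145}{24} - \frac{1681}{50} + \frac{4043}{24} \cdot \frac{1}{2} \cdot \frac{1}{5} \cdot 41\right) = 5605 - \left(\frac{197213}{240} - \frac{1681}{50}\right) = 5605 - \frac{945721}{1200} = \frac{5780279}{1200}$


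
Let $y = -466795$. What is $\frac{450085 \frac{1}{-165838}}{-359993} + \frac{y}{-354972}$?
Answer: $\frac{13934031798364075}{10596006339017124} \approx 1.315$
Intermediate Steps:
$\frac{450085 \frac{1}{-165838}}{-359993} + \frac{y}{-354972} = \frac{450085 \frac{1}{-165838}}{-359993} - \frac{466795}{-354972} = 450085 \left(- \frac{1}{165838}\right) \left(- \frac{1}{359993}\right) - - \frac{466795}{354972} = \left(- \frac{450085}{165838}\right) \left(- \frac{1}{359993}\right) + \frac{466795}{354972} = \frac{450085}{59700519134} + \frac{466795}{354972} = \frac{13934031798364075}{10596006339017124}$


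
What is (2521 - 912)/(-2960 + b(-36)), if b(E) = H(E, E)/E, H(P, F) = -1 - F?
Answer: -57924/106595 ≈ -0.54340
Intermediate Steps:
b(E) = (-1 - E)/E
(2521 - 912)/(-2960 + b(-36)) = (2521 - 912)/(-2960 + (-1 - 1*(-36))/(-36)) = 1609/(-2960 - (-1 + 36)/36) = 1609/(-2960 - 1/36*35) = 1609/(-2960 - 35/36) = 1609/(-106595/36) = 1609*(-36/106595) = -57924/106595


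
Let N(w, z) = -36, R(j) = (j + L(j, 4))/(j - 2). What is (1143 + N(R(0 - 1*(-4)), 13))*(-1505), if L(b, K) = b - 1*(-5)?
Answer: -1666035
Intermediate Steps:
L(b, K) = 5 + b (L(b, K) = b + 5 = 5 + b)
R(j) = (5 + 2*j)/(-2 + j) (R(j) = (j + (5 + j))/(j - 2) = (5 + 2*j)/(-2 + j))
(1143 + N(R(0 - 1*(-4)), 13))*(-1505) = (1143 - 36)*(-1505) = 1107*(-1505) = -1666035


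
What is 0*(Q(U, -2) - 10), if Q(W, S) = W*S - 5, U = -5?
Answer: 0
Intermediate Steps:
Q(W, S) = -5 + S*W (Q(W, S) = S*W - 5 = -5 + S*W)
0*(Q(U, -2) - 10) = 0*((-5 - 2*(-5)) - 10) = 0*((-5 + 10) - 10) = 0*(5 - 10) = 0*(-5) = 0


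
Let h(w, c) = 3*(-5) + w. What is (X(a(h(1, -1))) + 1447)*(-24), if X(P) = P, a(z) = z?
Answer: -34392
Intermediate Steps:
h(w, c) = -15 + w
(X(a(h(1, -1))) + 1447)*(-24) = ((-15 + 1) + 1447)*(-24) = (-14 + 1447)*(-24) = 1433*(-24) = -34392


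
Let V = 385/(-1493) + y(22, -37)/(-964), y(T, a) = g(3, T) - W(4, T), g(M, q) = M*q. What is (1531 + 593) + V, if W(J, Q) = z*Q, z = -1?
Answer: 764117181/359813 ≈ 2123.7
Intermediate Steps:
W(J, Q) = -Q
y(T, a) = 4*T (y(T, a) = 3*T - (-1)*T = 3*T + T = 4*T)
V = -125631/359813 (V = 385/(-1493) + (4*22)/(-964) = 385*(-1/1493) + 88*(-1/964) = -385/1493 - 22/241 = -125631/359813 ≈ -0.34916)
(1531 + 593) + V = (1531 + 593) - 125631/359813 = 2124 - 125631/359813 = 764117181/359813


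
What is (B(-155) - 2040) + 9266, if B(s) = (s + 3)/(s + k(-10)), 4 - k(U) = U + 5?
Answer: 527574/73 ≈ 7227.0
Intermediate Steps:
k(U) = -1 - U (k(U) = 4 - (U + 5) = 4 - (5 + U) = 4 + (-5 - U) = -1 - U)
B(s) = (3 + s)/(9 + s) (B(s) = (s + 3)/(s + (-1 - 1*(-10))) = (3 + s)/(s + (-1 + 10)) = (3 + s)/(s + 9) = (3 + s)/(9 + s))
(B(-155) - 2040) + 9266 = ((3 - 155)/(9 - 155) - 2040) + 9266 = (-152/(-146) - 2040) + 9266 = (-1/146*(-152) - 2040) + 9266 = (76/73 - 2040) + 9266 = -148844/73 + 9266 = 527574/73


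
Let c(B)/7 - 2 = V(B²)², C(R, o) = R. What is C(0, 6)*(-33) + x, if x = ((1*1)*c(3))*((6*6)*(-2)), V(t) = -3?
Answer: -5544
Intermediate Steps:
c(B) = 77 (c(B) = 14 + 7*(-3)² = 14 + 7*9 = 14 + 63 = 77)
x = -5544 (x = ((1*1)*77)*((6*6)*(-2)) = (1*77)*(36*(-2)) = 77*(-72) = -5544)
C(0, 6)*(-33) + x = 0*(-33) - 5544 = 0 - 5544 = -5544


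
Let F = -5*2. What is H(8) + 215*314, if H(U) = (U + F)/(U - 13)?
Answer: 337552/5 ≈ 67510.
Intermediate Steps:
F = -10
H(U) = (-10 + U)/(-13 + U) (H(U) = (U - 10)/(U - 13) = (-10 + U)/(-13 + U))
H(8) + 215*314 = (-10 + 8)/(-13 + 8) + 215*314 = -2/(-5) + 67510 = -1/5*(-2) + 67510 = 2/5 + 67510 = 337552/5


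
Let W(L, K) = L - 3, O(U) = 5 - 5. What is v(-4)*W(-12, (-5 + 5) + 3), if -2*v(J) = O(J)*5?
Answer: 0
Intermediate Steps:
O(U) = 0
W(L, K) = -3 + L
v(J) = 0 (v(J) = -0*5 = -½*0 = 0)
v(-4)*W(-12, (-5 + 5) + 3) = 0*(-3 - 12) = 0*(-15) = 0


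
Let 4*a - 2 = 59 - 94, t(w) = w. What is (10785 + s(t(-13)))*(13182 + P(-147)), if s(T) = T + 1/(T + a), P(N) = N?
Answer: 2387010912/17 ≈ 1.4041e+8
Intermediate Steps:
a = -33/4 (a = ½ + (59 - 94)/4 = ½ + (¼)*(-35) = ½ - 35/4 = -33/4 ≈ -8.2500)
s(T) = T + 1/(-33/4 + T) (s(T) = T + 1/(T - 33/4) = T + 1/(-33/4 + T))
(10785 + s(t(-13)))*(13182 + P(-147)) = (10785 + (4 - 33*(-13) + 4*(-13)²)/(-33 + 4*(-13)))*(13182 - 147) = (10785 + (4 + 429 + 4*169)/(-33 - 52))*13035 = (10785 + (4 + 429 + 676)/(-85))*13035 = (10785 - 1/85*1109)*13035 = (10785 - 1109/85)*13035 = (915616/85)*13035 = 2387010912/17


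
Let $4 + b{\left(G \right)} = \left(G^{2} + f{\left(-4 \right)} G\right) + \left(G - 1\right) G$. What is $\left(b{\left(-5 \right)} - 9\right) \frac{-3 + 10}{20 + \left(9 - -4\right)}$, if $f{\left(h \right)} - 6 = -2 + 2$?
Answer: $\frac{28}{11} \approx 2.5455$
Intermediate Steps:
$f{\left(h \right)} = 6$ ($f{\left(h \right)} = 6 + \left(-2 + 2\right) = 6 + 0 = 6$)
$b{\left(G \right)} = -4 + G^{2} + 6 G + G \left(-1 + G\right)$ ($b{\left(G \right)} = -4 + \left(\left(G^{2} + 6 G\right) + \left(G - 1\right) G\right) = -4 + \left(\left(G^{2} + 6 G\right) + \left(-1 + G\right) G\right) = -4 + \left(\left(G^{2} + 6 G\right) + G \left(-1 + G\right)\right) = -4 + \left(G^{2} + 6 G + G \left(-1 + G\right)\right) = -4 + G^{2} + 6 G + G \left(-1 + G\right)$)
$\left(b{\left(-5 \right)} - 9\right) \frac{-3 + 10}{20 + \left(9 - -4\right)} = \left(\left(-4 + 2 \left(-5\right)^{2} + 5 \left(-5\right)\right) - 9\right) \frac{-3 + 10}{20 + \left(9 - -4\right)} = \left(\left(-4 + 2 \cdot 25 - 25\right) - 9\right) \frac{7}{20 + \left(9 + 4\right)} = \left(\left(-4 + 50 - 25\right) - 9\right) \frac{7}{20 + 13} = \left(21 - 9\right) \frac{7}{33} = 12 \cdot 7 \cdot \frac{1}{33} = 12 \cdot \frac{7}{33} = \frac{28}{11}$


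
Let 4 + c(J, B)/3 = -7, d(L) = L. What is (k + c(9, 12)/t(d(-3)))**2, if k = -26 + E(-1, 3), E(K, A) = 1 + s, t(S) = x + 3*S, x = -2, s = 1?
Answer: 441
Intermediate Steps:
c(J, B) = -33 (c(J, B) = -12 + 3*(-7) = -12 - 21 = -33)
t(S) = -2 + 3*S
E(K, A) = 2 (E(K, A) = 1 + 1 = 2)
k = -24 (k = -26 + 2 = -24)
(k + c(9, 12)/t(d(-3)))**2 = (-24 - 33/(-2 + 3*(-3)))**2 = (-24 - 33/(-2 - 9))**2 = (-24 - 33/(-11))**2 = (-24 - 33*(-1/11))**2 = (-24 + 3)**2 = (-21)**2 = 441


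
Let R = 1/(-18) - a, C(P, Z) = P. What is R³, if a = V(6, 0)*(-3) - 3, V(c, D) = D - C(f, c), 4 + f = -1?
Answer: 33698267/5832 ≈ 5778.2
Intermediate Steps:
f = -5 (f = -4 - 1 = -5)
V(c, D) = 5 + D (V(c, D) = D - 1*(-5) = D + 5 = 5 + D)
a = -18 (a = (5 + 0)*(-3) - 3 = 5*(-3) - 3 = -15 - 3 = -18)
R = 323/18 (R = 1/(-18) - 1*(-18) = -1/18 + 18 = 323/18 ≈ 17.944)
R³ = (323/18)³ = 33698267/5832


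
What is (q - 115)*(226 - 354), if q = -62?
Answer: 22656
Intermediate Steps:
(q - 115)*(226 - 354) = (-62 - 115)*(226 - 354) = -177*(-128) = 22656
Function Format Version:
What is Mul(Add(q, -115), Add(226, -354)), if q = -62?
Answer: 22656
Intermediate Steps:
Mul(Add(q, -115), Add(226, -354)) = Mul(Add(-62, -115), Add(226, -354)) = Mul(-177, -128) = 22656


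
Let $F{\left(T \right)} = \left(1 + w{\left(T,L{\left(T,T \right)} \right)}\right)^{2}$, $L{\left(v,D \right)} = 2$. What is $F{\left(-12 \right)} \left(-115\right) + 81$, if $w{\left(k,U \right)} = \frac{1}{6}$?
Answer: $- \frac{2719}{36} \approx -75.528$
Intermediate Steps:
$w{\left(k,U \right)} = \frac{1}{6}$
$F{\left(T \right)} = \frac{49}{36}$ ($F{\left(T \right)} = \left(1 + \frac{1}{6}\right)^{2} = \left(\frac{7}{6}\right)^{2} = \frac{49}{36}$)
$F{\left(-12 \right)} \left(-115\right) + 81 = \frac{49}{36} \left(-115\right) + 81 = - \frac{5635}{36} + 81 = - \frac{2719}{36}$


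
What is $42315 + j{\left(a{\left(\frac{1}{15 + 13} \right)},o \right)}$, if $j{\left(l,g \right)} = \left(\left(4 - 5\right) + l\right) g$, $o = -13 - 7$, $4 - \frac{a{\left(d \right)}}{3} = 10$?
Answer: $42695$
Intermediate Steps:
$a{\left(d \right)} = -18$ ($a{\left(d \right)} = 12 - 30 = -18$)
$o = -20$
$j{\left(l,g \right)} = g \left(-1 + l\right)$ ($j{\left(l,g \right)} = \left(-1 + l\right) g = g \left(-1 + l\right)$)
$42315 + j{\left(a{\left(\frac{1}{15 + 13} \right)},o \right)} = 42315 - 20 \left(-1 - 18\right) = 42315 - -380 = 42315 + 380 = 42695$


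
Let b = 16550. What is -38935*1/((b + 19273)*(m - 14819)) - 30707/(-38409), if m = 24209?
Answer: 688510858025/861329429982 ≈ 0.79936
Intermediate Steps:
-38935*1/((b + 19273)*(m - 14819)) - 30707/(-38409) = -38935*1/((16550 + 19273)*(24209 - 14819)) - 30707/(-38409) = -38935/(9390*35823) - 30707*(-1/38409) = -38935/336377970 + 30707/38409 = -38935*1/336377970 + 30707/38409 = -7787/67275594 + 30707/38409 = 688510858025/861329429982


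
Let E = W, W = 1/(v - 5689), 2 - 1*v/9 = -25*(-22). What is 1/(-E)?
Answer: 10621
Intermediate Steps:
v = -4932 (v = 18 - (-225)*(-22) = 18 - 9*550 = 18 - 4950 = -4932)
W = -1/10621 (W = 1/(-4932 - 5689) = 1/(-10621) = -1/10621 ≈ -9.4153e-5)
E = -1/10621 ≈ -9.4153e-5
1/(-E) = 1/(-1*(-1/10621)) = 1/(1/10621) = 10621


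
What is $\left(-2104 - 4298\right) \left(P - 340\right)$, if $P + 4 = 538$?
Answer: $-1241988$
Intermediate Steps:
$P = 534$ ($P = -4 + 538 = 534$)
$\left(-2104 - 4298\right) \left(P - 340\right) = \left(-2104 - 4298\right) \left(534 - 340\right) = \left(-6402\right) 194 = -1241988$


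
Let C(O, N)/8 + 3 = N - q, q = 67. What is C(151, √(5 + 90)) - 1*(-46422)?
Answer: 45862 + 8*√95 ≈ 45940.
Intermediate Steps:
C(O, N) = -560 + 8*N (C(O, N) = -24 + 8*(N - 1*67) = -24 + 8*(N - 67) = -24 + 8*(-67 + N) = -24 + (-536 + 8*N) = -560 + 8*N)
C(151, √(5 + 90)) - 1*(-46422) = (-560 + 8*√(5 + 90)) - 1*(-46422) = (-560 + 8*√95) + 46422 = 45862 + 8*√95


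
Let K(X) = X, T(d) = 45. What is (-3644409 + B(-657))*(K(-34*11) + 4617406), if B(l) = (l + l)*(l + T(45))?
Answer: -13113483584712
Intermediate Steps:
B(l) = 2*l*(45 + l) (B(l) = (l + l)*(l + 45) = (2*l)*(45 + l) = 2*l*(45 + l))
(-3644409 + B(-657))*(K(-34*11) + 4617406) = (-3644409 + 2*(-657)*(45 - 657))*(-34*11 + 4617406) = (-3644409 + 2*(-657)*(-612))*(-374 + 4617406) = (-3644409 + 804168)*4617032 = -2840241*4617032 = -13113483584712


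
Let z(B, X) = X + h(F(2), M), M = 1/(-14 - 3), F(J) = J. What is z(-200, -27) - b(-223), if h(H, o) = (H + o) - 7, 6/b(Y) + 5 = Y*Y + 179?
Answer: -27197237/848351 ≈ -32.059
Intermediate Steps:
M = -1/17 (M = 1/(-17) = -1/17 ≈ -0.058824)
b(Y) = 6/(174 + Y²) (b(Y) = 6/(-5 + (Y*Y + 179)) = 6/(-5 + (Y² + 179)) = 6/(-5 + (179 + Y²)) = 6/(174 + Y²))
h(H, o) = -7 + H + o
z(B, X) = -86/17 + X (z(B, X) = X + (-7 + 2 - 1/17) = X - 86/17 = -86/17 + X)
z(-200, -27) - b(-223) = (-86/17 - 27) - 6/(174 + (-223)²) = -545/17 - 6/(174 + 49729) = -545/17 - 6/49903 = -27197237/848351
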